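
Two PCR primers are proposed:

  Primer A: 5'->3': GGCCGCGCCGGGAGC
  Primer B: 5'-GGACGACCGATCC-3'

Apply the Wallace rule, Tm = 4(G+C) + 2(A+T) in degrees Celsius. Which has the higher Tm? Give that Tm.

Primer A, 58°C

Primer A: A+T=1, G+C=14 → Tm = 2(1)+4(14) = 58°C
Primer B: A+T=4, G+C=9 → Tm = 2(4)+4(9) = 44°C
58°C vs 44°C → primer A is higher.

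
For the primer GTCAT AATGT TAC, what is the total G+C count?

4

A=4, C=2, G=2, T=5
Total G or C: 2 + 2 = 4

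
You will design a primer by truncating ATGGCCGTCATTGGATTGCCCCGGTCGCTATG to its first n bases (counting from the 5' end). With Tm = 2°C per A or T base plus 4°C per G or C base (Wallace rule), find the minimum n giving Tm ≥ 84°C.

n = 26

First 25 bases: ATGGCCGTCATTGGATTGCCCCGGT → Tm = 80°C (< 84°C)
First 26 bases: ATGGCCGTCATTGGATTGCCCCGGTC → Tm = 84°C (≥ 84°C)
Each additional base adds 2°C (A/T) or 4°C (G/C), so Tm is non-decreasing in n; n = 26 is the first length to reach 84°C.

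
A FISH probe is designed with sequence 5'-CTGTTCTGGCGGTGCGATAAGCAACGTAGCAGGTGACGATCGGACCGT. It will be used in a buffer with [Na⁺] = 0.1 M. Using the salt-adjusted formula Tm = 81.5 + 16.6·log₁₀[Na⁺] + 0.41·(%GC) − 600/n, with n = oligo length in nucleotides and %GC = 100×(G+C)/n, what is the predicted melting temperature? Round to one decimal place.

Length n = 48. Base counts: A=10, T=10, G=17, C=11
G+C = 28, so %GC = 28/48 × 100 = 58.333%
Salt term: 16.6 × (-1) = -16.6
GC term: 0.41 × 58.333 = 23.917; length term: −600/48 = −12.5
Tm = 81.5 + (-16.6) + 23.917 − 12.5 = 76.317 → 76.3°C

76.3°C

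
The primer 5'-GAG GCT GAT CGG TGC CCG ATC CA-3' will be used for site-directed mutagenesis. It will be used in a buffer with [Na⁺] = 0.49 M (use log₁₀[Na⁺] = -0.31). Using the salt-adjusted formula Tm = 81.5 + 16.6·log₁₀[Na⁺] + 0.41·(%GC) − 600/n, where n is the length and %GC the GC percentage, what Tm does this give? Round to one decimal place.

77.0°C

Length n = 23. Scanning the sequence gives A=4, G=8, T=4, C=7.
G+C = 15, so %GC = 15/23 × 100 = 65.217%
Salt term: 16.6 × (-0.31) = -5.146
GC term: 0.41 × 65.217 = 26.739; length term: −600/23 = −26.087
Tm = 81.5 + (-5.146) + 26.739 − 26.087 = 77.006 → 77.0°C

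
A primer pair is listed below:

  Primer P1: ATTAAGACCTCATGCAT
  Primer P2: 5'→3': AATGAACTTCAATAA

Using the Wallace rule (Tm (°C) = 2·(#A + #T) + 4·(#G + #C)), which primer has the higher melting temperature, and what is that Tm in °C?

Primer P1, 46°C

Primer P1: A+T=11, G+C=6 → Tm = 2(11)+4(6) = 46°C
Primer P2: A+T=12, G+C=3 → Tm = 2(12)+4(3) = 36°C
46°C vs 36°C → primer P1 is higher.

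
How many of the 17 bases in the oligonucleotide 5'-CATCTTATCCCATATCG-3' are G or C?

7

Counting bases: C=6, G=1, A=4, T=6
G+C = 1 + 6 = 7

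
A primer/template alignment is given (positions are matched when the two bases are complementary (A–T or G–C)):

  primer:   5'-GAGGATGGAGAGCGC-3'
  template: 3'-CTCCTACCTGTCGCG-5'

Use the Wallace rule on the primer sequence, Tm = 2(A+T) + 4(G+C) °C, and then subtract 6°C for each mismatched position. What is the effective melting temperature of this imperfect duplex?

Primer base counts: A=4, T=1, G=8, C=2 → A+T=5, G+C=10
Perfect-match Tm = 2(5) + 4(10) = 10 + 40 = 50°C
Mismatches (positions where the bases are not complementary): 1 (at position 10)
Effective Tm = 50 − 1×6 = 50 − 6 = 44°C

44°C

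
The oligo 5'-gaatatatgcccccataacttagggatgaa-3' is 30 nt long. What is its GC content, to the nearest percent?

40%

T=7, G=6, A=11, C=6
G+C = 6 + 6 = 12 out of 30 bases
%GC = 12/30 × 100 = 40% ≈ 40%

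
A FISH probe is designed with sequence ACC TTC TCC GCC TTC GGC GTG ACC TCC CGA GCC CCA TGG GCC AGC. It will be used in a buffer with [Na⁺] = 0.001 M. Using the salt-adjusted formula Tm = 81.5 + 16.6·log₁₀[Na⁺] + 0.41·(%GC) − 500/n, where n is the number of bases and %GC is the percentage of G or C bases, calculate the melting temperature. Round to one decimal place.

49.7°C

Length n = 45. Base counts: C=21, T=8, A=5, G=11
G+C = 32, so %GC = 32/45 × 100 = 71.111%
Salt term: 16.6 × (-3) = -49.8
GC term: 0.41 × 71.111 = 29.156; length term: −500/45 = −11.111
Tm = 81.5 + (-49.8) + 29.156 − 11.111 = 49.745 → 49.7°C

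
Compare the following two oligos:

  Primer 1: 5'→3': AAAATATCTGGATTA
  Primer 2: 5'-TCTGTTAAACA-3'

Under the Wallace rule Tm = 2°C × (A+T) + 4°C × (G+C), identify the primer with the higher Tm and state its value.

Primer 1, 36°C

Primer 1: A+T=12, G+C=3 → Tm = 2(12)+4(3) = 36°C
Primer 2: A+T=8, G+C=3 → Tm = 2(8)+4(3) = 28°C
36°C vs 28°C → primer 1 is higher.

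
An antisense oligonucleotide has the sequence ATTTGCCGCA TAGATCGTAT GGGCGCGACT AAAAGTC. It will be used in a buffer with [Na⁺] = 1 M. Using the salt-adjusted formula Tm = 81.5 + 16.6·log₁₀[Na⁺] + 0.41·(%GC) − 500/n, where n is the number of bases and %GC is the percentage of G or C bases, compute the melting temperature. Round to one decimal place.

Length n = 37. Counting bases: A=10, G=10, T=9, C=8
G+C = 18, so %GC = 18/37 × 100 = 48.649%
Salt term: 16.6 × (0) = 0
GC term: 0.41 × 48.649 = 19.946; length term: −500/37 = −13.514
Tm = 81.5 + (0) + 19.946 − 13.514 = 87.932 → 87.9°C

87.9°C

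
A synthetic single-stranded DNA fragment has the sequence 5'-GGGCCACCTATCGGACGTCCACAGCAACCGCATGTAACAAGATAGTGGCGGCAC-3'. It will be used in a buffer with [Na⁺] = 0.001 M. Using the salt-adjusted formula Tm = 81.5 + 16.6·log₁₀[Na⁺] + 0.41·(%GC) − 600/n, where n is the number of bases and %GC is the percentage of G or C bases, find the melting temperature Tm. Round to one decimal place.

44.9°C

Length n = 54. T=7, A=15, C=17, G=15
G+C = 32, so %GC = 32/54 × 100 = 59.259%
Salt term: 16.6 × (-3) = -49.8
GC term: 0.41 × 59.259 = 24.296; length term: −600/54 = −11.111
Tm = 81.5 + (-49.8) + 24.296 − 11.111 = 44.885 → 44.9°C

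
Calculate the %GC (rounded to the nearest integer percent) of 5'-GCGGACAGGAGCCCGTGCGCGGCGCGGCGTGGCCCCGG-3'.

87%

Counting bases: T=2, A=3, C=14, G=19
G+C = 19 + 14 = 33 out of 38 bases
%GC = 33/38 × 100 = 86.84% ≈ 87%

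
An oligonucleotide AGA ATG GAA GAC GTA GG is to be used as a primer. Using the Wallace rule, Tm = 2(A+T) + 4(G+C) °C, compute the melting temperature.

Base counts: C=1, A=7, G=7, T=2
AT pairs contribute 9, GC pairs contribute 8.
Tm = 4·8 + 2·9 = 32 + 18 = 50°C

50°C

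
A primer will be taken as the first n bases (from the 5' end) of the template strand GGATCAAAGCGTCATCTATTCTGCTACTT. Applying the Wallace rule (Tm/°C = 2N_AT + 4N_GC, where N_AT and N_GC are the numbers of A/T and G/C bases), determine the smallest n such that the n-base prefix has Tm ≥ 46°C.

First 15 bases: GGATCAAAGCGTCAT → Tm = 44°C (< 46°C)
First 16 bases: GGATCAAAGCGTCATC → Tm = 48°C (≥ 46°C)
Each additional base adds 2°C (A/T) or 4°C (G/C), so Tm is non-decreasing in n; n = 16 is the first length to reach 46°C.

n = 16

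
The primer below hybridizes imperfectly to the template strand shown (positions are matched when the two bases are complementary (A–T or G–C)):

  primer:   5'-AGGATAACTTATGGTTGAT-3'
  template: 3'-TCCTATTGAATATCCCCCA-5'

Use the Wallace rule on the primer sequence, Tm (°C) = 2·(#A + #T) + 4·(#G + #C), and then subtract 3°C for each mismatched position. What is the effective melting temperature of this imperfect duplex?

38°C

Primer base counts: A=6, T=7, G=5, C=1 → A+T=13, G+C=6
Perfect-match Tm = 2(13) + 4(6) = 26 + 24 = 50°C
Mismatches (positions where the bases are not complementary): 4 (at positions 13, 15, 16, 18)
Effective Tm = 50 − 4×3 = 50 − 12 = 38°C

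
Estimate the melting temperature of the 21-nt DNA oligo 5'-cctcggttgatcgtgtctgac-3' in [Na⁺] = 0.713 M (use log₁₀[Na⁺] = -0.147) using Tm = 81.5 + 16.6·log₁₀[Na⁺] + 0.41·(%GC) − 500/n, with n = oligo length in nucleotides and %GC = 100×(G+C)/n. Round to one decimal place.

Length n = 21. Counting bases: G=6, T=7, C=6, A=2
G+C = 12, so %GC = 12/21 × 100 = 57.143%
Salt term: 16.6 × (-0.147) = -2.44
GC term: 0.41 × 57.143 = 23.429; length term: −500/21 = −23.81
Tm = 81.5 + (-2.44) + 23.429 − 23.81 = 78.679 → 78.7°C

78.7°C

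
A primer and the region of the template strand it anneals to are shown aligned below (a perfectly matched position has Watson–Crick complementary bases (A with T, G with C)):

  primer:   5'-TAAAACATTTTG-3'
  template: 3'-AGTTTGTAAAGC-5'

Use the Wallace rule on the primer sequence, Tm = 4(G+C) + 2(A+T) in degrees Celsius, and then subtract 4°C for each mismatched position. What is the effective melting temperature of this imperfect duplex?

20°C

Primer base counts: A=5, T=5, G=1, C=1 → A+T=10, G+C=2
Perfect-match Tm = 2(10) + 4(2) = 20 + 8 = 28°C
Mismatches (positions where the bases are not complementary): 2 (at positions 2, 11)
Effective Tm = 28 − 2×4 = 28 − 8 = 20°C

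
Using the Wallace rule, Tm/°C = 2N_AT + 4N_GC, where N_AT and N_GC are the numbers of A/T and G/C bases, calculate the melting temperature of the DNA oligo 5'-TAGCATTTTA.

Base counts: A=3, C=1, G=1, T=5
So N_AT = 8 and N_GC = 2.
Tm = 2(8) + 4(2) = 16 + 8 = 24°C

24°C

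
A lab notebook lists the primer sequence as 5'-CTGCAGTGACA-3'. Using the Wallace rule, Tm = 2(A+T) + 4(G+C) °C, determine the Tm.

Counting bases: G=3, A=3, C=3, T=2
So N_AT = 5 and N_GC = 6.
Tm = 2×5 + 4×6 = 34°C

34°C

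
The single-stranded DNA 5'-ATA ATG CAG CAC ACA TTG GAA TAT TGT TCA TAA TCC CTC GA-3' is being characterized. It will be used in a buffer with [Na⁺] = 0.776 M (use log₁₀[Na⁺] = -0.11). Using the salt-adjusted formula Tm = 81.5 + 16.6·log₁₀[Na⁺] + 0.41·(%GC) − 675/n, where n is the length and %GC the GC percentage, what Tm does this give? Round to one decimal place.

Length n = 41. Scanning the sequence gives C=9, A=14, T=12, G=6.
G+C = 15, so %GC = 15/41 × 100 = 36.585%
Salt term: 16.6 × (-0.11) = -1.826
GC term: 0.41 × 36.585 = 15; length term: −675/41 = −16.463
Tm = 81.5 + (-1.826) + 15 − 16.463 = 78.211 → 78.2°C

78.2°C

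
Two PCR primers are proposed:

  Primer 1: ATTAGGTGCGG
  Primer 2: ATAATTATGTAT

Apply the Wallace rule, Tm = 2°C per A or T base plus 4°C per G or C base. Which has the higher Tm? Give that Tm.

Primer 1, 34°C

Primer 1: A+T=5, G+C=6 → Tm = 2(5)+4(6) = 34°C
Primer 2: A+T=11, G+C=1 → Tm = 2(11)+4(1) = 26°C
34°C vs 26°C → primer 1 is higher.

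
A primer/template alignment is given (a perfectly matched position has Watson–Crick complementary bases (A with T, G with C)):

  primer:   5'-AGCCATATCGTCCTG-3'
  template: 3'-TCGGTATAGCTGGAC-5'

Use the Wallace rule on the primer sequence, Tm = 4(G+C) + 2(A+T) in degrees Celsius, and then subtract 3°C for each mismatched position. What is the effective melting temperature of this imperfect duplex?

43°C

Primer base counts: A=3, T=4, G=3, C=5 → A+T=7, G+C=8
Perfect-match Tm = 2(7) + 4(8) = 14 + 32 = 46°C
Mismatches (positions where the bases are not complementary): 1 (at position 11)
Effective Tm = 46 − 1×3 = 46 − 3 = 43°C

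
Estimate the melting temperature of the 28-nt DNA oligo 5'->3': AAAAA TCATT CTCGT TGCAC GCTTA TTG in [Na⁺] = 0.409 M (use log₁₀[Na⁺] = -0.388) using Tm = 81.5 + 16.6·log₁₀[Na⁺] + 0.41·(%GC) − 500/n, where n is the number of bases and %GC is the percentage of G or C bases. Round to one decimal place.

71.8°C

Length n = 28. C=6, A=8, G=4, T=10
G+C = 10, so %GC = 10/28 × 100 = 35.714%
Salt term: 16.6 × (-0.388) = -6.441
GC term: 0.41 × 35.714 = 14.643; length term: −500/28 = −17.857
Tm = 81.5 + (-6.441) + 14.643 − 17.857 = 71.845 → 71.8°C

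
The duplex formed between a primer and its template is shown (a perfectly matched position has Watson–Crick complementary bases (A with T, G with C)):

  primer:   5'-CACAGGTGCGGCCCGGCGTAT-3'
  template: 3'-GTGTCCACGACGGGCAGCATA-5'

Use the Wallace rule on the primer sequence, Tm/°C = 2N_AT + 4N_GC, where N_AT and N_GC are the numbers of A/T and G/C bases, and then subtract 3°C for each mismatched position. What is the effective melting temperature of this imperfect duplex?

66°C

Primer base counts: A=3, T=3, G=8, C=7 → A+T=6, G+C=15
Perfect-match Tm = 2(6) + 4(15) = 12 + 60 = 72°C
Mismatches (positions where the bases are not complementary): 2 (at positions 10, 16)
Effective Tm = 72 − 2×3 = 72 − 6 = 66°C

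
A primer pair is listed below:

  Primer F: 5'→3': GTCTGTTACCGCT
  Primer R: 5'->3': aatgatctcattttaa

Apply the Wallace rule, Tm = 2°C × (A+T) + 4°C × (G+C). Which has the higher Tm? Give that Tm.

Primer F, 40°C

Primer F: A+T=6, G+C=7 → Tm = 2(6)+4(7) = 40°C
Primer R: A+T=13, G+C=3 → Tm = 2(13)+4(3) = 38°C
40°C vs 38°C → primer F is higher.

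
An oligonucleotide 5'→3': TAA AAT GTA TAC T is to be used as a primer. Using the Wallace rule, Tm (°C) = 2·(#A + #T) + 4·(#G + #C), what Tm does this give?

Scanning the sequence gives G=1, T=5, C=1, A=6.
So N_AT = 11 and N_GC = 2.
Tm = 2×11 + 4×2 = 30°C

30°C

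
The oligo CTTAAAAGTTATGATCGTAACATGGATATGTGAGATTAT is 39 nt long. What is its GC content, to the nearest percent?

Counting bases: A=14, C=3, T=14, G=8
G+C = 8 + 3 = 11 out of 39 bases
%GC = 11/39 × 100 = 28.21% ≈ 28%

28%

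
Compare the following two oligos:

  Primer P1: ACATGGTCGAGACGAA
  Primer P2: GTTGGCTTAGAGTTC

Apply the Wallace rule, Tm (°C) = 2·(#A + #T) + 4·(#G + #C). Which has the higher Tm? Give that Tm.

Primer P1: A+T=8, G+C=8 → Tm = 2(8)+4(8) = 48°C
Primer P2: A+T=8, G+C=7 → Tm = 2(8)+4(7) = 44°C
48°C vs 44°C → primer P1 is higher.

Primer P1, 48°C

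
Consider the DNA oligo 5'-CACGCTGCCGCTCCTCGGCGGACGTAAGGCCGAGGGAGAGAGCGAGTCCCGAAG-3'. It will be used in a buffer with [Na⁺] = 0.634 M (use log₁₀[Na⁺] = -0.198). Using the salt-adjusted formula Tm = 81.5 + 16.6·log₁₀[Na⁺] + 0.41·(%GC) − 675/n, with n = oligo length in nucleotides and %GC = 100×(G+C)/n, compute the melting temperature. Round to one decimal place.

Length n = 54. Scanning the sequence gives C=17, A=11, G=21, T=5.
G+C = 38, so %GC = 38/54 × 100 = 70.37%
Salt term: 16.6 × (-0.198) = -3.287
GC term: 0.41 × 70.37 = 28.852; length term: −675/54 = −12.5
Tm = 81.5 + (-3.287) + 28.852 − 12.5 = 94.565 → 94.6°C

94.6°C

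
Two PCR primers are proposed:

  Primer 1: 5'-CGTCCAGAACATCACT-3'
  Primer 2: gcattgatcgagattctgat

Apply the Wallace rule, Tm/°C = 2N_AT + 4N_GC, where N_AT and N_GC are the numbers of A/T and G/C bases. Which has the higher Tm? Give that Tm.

Primer 2, 56°C

Primer 1: A+T=8, G+C=8 → Tm = 2(8)+4(8) = 48°C
Primer 2: A+T=12, G+C=8 → Tm = 2(12)+4(8) = 56°C
48°C vs 56°C → primer 2 is higher.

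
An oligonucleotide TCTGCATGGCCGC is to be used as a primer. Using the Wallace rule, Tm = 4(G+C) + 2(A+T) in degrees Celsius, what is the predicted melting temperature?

44°C

Scanning the sequence gives T=3, C=5, G=4, A=1.
So N_AT = 4 and N_GC = 9.
Tm = 4·9 + 2·4 = 36 + 8 = 44°C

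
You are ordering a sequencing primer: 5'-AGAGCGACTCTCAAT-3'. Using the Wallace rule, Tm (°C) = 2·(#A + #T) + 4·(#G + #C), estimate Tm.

44°C

T=3, C=4, A=5, G=3
A+T = 8, G+C = 7
Tm = 2×8 + 4×7 = 44°C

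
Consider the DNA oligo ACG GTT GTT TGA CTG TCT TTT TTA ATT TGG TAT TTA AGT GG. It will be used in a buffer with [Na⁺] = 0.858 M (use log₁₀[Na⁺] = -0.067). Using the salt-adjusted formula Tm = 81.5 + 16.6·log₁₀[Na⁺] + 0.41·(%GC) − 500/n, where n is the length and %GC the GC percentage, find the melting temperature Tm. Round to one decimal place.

81.2°C

Length n = 41. Base counts: T=21, G=10, A=7, C=3
G+C = 13, so %GC = 13/41 × 100 = 31.707%
Salt term: 16.6 × (-0.067) = -1.112
GC term: 0.41 × 31.707 = 13; length term: −500/41 = −12.195
Tm = 81.5 + (-1.112) + 13 − 12.195 = 81.193 → 81.2°C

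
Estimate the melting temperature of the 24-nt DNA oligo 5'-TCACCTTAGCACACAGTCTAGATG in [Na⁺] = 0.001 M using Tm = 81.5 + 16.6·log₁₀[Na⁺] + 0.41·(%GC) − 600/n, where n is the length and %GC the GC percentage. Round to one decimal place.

Length n = 24. A=7, C=7, G=4, T=6
G+C = 11, so %GC = 11/24 × 100 = 45.833%
Salt term: 16.6 × (-3) = -49.8
GC term: 0.41 × 45.833 = 18.792; length term: −600/24 = −25
Tm = 81.5 + (-49.8) + 18.792 − 25 = 25.492 → 25.5°C

25.5°C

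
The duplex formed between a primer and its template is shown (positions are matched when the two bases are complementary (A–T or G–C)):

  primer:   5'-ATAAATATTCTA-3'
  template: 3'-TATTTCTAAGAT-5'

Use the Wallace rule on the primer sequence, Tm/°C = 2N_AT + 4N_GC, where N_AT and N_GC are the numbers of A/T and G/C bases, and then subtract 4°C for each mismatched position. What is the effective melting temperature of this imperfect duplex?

22°C

Primer base counts: A=6, T=5, G=0, C=1 → A+T=11, G+C=1
Perfect-match Tm = 2(11) + 4(1) = 22 + 4 = 26°C
Mismatches (positions where the bases are not complementary): 1 (at position 6)
Effective Tm = 26 − 1×4 = 26 − 4 = 22°C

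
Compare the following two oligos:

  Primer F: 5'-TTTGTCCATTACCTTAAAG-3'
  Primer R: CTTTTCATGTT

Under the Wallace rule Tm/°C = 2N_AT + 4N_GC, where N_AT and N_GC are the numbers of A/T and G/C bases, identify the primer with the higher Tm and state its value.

Primer F, 50°C

Primer F: A+T=13, G+C=6 → Tm = 2(13)+4(6) = 50°C
Primer R: A+T=8, G+C=3 → Tm = 2(8)+4(3) = 28°C
50°C vs 28°C → primer F is higher.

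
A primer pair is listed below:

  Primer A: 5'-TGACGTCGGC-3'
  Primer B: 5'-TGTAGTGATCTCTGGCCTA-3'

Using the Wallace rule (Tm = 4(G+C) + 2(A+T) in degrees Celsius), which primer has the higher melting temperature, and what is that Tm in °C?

Primer A: A+T=3, G+C=7 → Tm = 2(3)+4(7) = 34°C
Primer B: A+T=10, G+C=9 → Tm = 2(10)+4(9) = 56°C
34°C vs 56°C → primer B is higher.

Primer B, 56°C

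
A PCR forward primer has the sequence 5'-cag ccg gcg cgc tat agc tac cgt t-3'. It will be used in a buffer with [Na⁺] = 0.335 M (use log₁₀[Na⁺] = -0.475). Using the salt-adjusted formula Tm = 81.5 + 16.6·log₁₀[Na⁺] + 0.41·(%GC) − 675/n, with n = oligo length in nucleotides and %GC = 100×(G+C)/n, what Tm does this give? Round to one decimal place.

Length n = 25. T=5, C=9, A=4, G=7
G+C = 16, so %GC = 16/25 × 100 = 64%
Salt term: 16.6 × (-0.475) = -7.885
GC term: 0.41 × 64 = 26.24; length term: −675/25 = −27
Tm = 81.5 + (-7.885) + 26.24 − 27 = 72.855 → 72.9°C

72.9°C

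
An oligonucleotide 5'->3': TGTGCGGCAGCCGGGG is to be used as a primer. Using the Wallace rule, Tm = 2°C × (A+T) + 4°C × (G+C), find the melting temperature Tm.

58°C

Scanning the sequence gives A=1, T=2, G=9, C=4.
AT pairs contribute 3, GC pairs contribute 13.
Tm = 2(3) + 4(13) = 6 + 52 = 58°C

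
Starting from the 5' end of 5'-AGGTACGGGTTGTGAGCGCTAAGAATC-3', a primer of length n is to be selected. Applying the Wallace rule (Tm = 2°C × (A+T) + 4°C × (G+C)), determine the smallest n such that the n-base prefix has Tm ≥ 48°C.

n = 16

First 15 bases: AGGTACGGGTTGTGA → Tm = 46°C (< 48°C)
First 16 bases: AGGTACGGGTTGTGAG → Tm = 50°C (≥ 48°C)
Each additional base adds 2°C (A/T) or 4°C (G/C), so Tm is non-decreasing in n; n = 16 is the first length to reach 48°C.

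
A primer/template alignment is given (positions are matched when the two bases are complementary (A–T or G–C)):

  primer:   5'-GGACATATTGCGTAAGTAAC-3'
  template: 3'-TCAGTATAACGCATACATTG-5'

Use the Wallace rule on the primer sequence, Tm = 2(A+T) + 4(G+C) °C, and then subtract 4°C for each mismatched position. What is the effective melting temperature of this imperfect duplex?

Primer base counts: A=7, T=5, G=5, C=3 → A+T=12, G+C=8
Perfect-match Tm = 2(12) + 4(8) = 24 + 32 = 56°C
Mismatches (positions where the bases are not complementary): 3 (at positions 1, 3, 15)
Effective Tm = 56 − 3×4 = 56 − 12 = 44°C

44°C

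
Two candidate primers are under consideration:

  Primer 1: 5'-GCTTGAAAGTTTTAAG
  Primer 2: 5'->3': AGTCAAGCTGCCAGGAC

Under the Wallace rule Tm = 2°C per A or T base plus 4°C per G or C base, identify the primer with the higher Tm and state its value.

Primer 1: A+T=11, G+C=5 → Tm = 2(11)+4(5) = 42°C
Primer 2: A+T=7, G+C=10 → Tm = 2(7)+4(10) = 54°C
42°C vs 54°C → primer 2 is higher.

Primer 2, 54°C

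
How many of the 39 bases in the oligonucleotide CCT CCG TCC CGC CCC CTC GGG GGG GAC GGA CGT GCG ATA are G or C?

Base counts: A=4, C=16, T=5, G=14
Total G or C: 14 + 16 = 30

30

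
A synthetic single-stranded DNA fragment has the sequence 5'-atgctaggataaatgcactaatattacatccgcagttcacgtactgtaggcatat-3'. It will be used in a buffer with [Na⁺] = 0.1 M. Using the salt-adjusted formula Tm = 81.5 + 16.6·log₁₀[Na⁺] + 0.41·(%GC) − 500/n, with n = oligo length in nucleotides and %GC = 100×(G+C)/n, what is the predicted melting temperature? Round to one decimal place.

Length n = 55. Scanning the sequence gives T=16, G=10, C=11, A=18.
G+C = 21, so %GC = 21/55 × 100 = 38.182%
Salt term: 16.6 × (-1) = -16.6
GC term: 0.41 × 38.182 = 15.655; length term: −500/55 = −9.091
Tm = 81.5 + (-16.6) + 15.655 − 9.091 = 71.464 → 71.5°C

71.5°C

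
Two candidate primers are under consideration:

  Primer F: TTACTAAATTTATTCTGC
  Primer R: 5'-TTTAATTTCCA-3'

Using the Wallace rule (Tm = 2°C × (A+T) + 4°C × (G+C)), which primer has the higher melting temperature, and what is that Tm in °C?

Primer F: A+T=14, G+C=4 → Tm = 2(14)+4(4) = 44°C
Primer R: A+T=9, G+C=2 → Tm = 2(9)+4(2) = 26°C
44°C vs 26°C → primer F is higher.

Primer F, 44°C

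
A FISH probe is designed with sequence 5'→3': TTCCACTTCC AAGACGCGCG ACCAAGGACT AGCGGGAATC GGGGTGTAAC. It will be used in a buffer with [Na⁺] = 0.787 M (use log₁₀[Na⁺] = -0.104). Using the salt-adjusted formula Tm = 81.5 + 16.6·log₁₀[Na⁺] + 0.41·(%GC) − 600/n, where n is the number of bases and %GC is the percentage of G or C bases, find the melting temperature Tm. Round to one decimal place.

Length n = 50. Scanning the sequence gives A=13, C=14, T=8, G=15.
G+C = 29, so %GC = 29/50 × 100 = 58%
Salt term: 16.6 × (-0.104) = -1.726
GC term: 0.41 × 58 = 23.78; length term: −600/50 = −12
Tm = 81.5 + (-1.726) + 23.78 − 12 = 91.554 → 91.6°C

91.6°C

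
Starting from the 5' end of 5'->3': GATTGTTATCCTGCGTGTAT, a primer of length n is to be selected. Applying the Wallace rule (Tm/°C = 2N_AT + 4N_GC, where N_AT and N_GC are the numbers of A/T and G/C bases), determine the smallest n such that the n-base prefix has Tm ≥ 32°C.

First 11 bases: GATTGTTATCC → Tm = 30°C (< 32°C)
First 12 bases: GATTGTTATCCT → Tm = 32°C (≥ 32°C)
Since every base adds ≥2°C, Tm only increases with n, so the threshold is first crossed at n = 12.

n = 12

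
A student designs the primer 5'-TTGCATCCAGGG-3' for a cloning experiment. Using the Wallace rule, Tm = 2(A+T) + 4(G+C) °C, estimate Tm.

G=4, A=2, C=3, T=3
AT pairs contribute 5, GC pairs contribute 7.
Tm = 2(5) + 4(7) = 10 + 28 = 38°C

38°C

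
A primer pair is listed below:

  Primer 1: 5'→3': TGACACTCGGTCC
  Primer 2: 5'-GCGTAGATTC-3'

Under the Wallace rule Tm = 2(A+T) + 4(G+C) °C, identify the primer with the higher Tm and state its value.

Primer 1, 42°C

Primer 1: A+T=5, G+C=8 → Tm = 2(5)+4(8) = 42°C
Primer 2: A+T=5, G+C=5 → Tm = 2(5)+4(5) = 30°C
42°C vs 30°C → primer 1 is higher.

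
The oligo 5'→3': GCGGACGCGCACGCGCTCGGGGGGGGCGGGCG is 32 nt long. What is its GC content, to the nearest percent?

Base counts: T=1, G=19, C=10, A=2
G+C = 19 + 10 = 29 out of 32 bases
%GC = 29/32 × 100 = 90.62% ≈ 91%

91%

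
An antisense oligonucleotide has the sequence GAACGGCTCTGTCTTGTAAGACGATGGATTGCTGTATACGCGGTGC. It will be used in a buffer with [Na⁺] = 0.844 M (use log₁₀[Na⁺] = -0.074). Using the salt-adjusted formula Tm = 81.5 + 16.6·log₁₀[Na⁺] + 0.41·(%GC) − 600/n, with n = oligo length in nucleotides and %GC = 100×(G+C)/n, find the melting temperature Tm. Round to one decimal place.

Length n = 46. Counting bases: A=9, C=9, T=13, G=15
G+C = 24, so %GC = 24/46 × 100 = 52.174%
Salt term: 16.6 × (-0.074) = -1.228
GC term: 0.41 × 52.174 = 21.391; length term: −600/46 = −13.043
Tm = 81.5 + (-1.228) + 21.391 − 13.043 = 88.62 → 88.6°C

88.6°C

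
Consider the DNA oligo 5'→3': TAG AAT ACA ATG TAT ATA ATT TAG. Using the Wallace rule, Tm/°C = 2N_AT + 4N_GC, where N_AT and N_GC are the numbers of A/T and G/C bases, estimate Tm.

Base counts: A=11, C=1, G=3, T=9
A+T = 20, G+C = 4
Tm = 2(20) + 4(4) = 40 + 16 = 56°C

56°C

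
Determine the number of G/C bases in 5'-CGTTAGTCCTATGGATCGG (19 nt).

10

Scanning the sequence gives A=3, T=6, G=6, C=4.
G+C = 6 + 4 = 10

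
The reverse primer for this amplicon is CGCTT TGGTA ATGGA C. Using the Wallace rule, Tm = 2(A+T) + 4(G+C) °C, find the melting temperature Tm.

Counting bases: T=5, A=3, G=5, C=3
A+T = 8, G+C = 8
Tm = 2(8) + 4(8) = 16 + 32 = 48°C

48°C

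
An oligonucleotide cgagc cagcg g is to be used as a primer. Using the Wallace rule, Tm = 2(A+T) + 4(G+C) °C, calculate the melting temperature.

40°C

Scanning the sequence gives C=4, G=5, T=0, A=2.
A+T = 2, G+C = 9
Tm = 2(2) + 4(9) = 4 + 36 = 40°C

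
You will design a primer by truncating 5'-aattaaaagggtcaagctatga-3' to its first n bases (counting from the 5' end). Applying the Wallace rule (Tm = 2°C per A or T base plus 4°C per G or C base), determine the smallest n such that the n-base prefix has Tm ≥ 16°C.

n = 8

First 7 bases: AATTAAA → Tm = 14°C (< 16°C)
First 8 bases: AATTAAAA → Tm = 16°C (≥ 16°C)
Since every base adds ≥2°C, Tm only increases with n, so the threshold is first crossed at n = 8.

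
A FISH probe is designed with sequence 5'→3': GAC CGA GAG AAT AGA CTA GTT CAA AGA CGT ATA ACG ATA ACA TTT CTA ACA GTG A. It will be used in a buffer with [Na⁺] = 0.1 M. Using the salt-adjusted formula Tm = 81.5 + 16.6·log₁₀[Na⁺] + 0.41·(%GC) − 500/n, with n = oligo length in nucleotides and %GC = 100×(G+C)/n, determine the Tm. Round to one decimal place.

Length n = 55. A=23, C=9, G=11, T=12
G+C = 20, so %GC = 20/55 × 100 = 36.364%
Salt term: 16.6 × (-1) = -16.6
GC term: 0.41 × 36.364 = 14.909; length term: −500/55 = −9.091
Tm = 81.5 + (-16.6) + 14.909 − 9.091 = 70.718 → 70.7°C

70.7°C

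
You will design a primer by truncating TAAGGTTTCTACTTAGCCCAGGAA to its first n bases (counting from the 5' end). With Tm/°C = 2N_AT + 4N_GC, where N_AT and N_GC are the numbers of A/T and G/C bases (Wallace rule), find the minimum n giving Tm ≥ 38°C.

First 14 bases: TAAGGTTTCTACTT → Tm = 36°C (< 38°C)
First 15 bases: TAAGGTTTCTACTTA → Tm = 38°C (≥ 38°C)
Each additional base adds 2°C (A/T) or 4°C (G/C), so Tm is non-decreasing in n; n = 15 is the first length to reach 38°C.

n = 15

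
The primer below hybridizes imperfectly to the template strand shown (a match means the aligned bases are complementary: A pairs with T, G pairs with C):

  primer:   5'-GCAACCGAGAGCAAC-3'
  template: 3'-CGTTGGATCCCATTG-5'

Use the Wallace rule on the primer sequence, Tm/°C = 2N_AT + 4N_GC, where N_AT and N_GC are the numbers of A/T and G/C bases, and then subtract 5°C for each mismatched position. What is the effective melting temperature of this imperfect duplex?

Primer base counts: A=6, T=0, G=4, C=5 → A+T=6, G+C=9
Perfect-match Tm = 2(6) + 4(9) = 12 + 36 = 48°C
Mismatches (positions where the bases are not complementary): 3 (at positions 7, 10, 12)
Effective Tm = 48 − 3×5 = 48 − 15 = 33°C

33°C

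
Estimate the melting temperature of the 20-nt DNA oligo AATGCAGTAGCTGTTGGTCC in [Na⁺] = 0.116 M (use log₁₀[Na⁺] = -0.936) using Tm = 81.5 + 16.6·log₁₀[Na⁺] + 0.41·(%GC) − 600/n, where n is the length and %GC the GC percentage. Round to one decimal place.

Length n = 20. Counting bases: A=4, T=6, G=6, C=4
G+C = 10, so %GC = 10/20 × 100 = 50%
Salt term: 16.6 × (-0.936) = -15.538
GC term: 0.41 × 50 = 20.5; length term: −600/20 = −30
Tm = 81.5 + (-15.538) + 20.5 − 30 = 56.462 → 56.5°C

56.5°C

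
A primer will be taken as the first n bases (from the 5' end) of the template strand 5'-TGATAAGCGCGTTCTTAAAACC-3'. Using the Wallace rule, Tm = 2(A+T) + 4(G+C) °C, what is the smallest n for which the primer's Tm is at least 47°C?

First 16 bases: TGATAAGCGCGTTCTT → Tm = 46°C (< 47°C)
First 17 bases: TGATAAGCGCGTTCTTA → Tm = 48°C (≥ 47°C)
Since every base adds ≥2°C, Tm only increases with n, so the threshold is first crossed at n = 17.

n = 17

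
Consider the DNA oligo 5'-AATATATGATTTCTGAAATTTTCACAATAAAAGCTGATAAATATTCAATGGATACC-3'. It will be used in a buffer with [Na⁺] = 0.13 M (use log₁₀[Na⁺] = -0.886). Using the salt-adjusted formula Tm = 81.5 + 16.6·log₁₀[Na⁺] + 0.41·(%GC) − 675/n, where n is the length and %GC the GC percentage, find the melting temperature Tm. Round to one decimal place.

Length n = 56. Counting bases: G=6, T=19, A=24, C=7
G+C = 13, so %GC = 13/56 × 100 = 23.214%
Salt term: 16.6 × (-0.886) = -14.708
GC term: 0.41 × 23.214 = 9.518; length term: −675/56 = −12.054
Tm = 81.5 + (-14.708) + 9.518 − 12.054 = 64.256 → 64.3°C

64.3°C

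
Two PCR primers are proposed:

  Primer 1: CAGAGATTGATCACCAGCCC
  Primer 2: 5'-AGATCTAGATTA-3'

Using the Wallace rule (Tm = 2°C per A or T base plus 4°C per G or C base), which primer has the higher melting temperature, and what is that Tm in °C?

Primer 1: A+T=9, G+C=11 → Tm = 2(9)+4(11) = 62°C
Primer 2: A+T=9, G+C=3 → Tm = 2(9)+4(3) = 30°C
62°C vs 30°C → primer 1 is higher.

Primer 1, 62°C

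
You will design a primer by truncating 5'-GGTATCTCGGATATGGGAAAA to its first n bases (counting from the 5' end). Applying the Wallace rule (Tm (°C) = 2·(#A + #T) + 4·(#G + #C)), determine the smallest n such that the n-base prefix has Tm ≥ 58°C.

n = 20

First 19 bases: GGTATCTCGGATATGGGAA → Tm = 56°C (< 58°C)
First 20 bases: GGTATCTCGGATATGGGAAA → Tm = 58°C (≥ 58°C)
Each additional base adds 2°C (A/T) or 4°C (G/C), so Tm is non-decreasing in n; n = 20 is the first length to reach 58°C.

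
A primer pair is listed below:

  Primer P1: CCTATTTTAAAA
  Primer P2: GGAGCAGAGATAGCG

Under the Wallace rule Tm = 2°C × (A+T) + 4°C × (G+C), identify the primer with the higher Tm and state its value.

Primer P1: A+T=10, G+C=2 → Tm = 2(10)+4(2) = 28°C
Primer P2: A+T=6, G+C=9 → Tm = 2(6)+4(9) = 48°C
28°C vs 48°C → primer P2 is higher.

Primer P2, 48°C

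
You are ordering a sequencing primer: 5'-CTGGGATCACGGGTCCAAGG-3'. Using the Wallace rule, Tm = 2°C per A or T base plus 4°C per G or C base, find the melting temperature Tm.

66°C

Scanning the sequence gives T=3, G=8, A=4, C=5.
So N_AT = 7 and N_GC = 13.
Tm = 2(7) + 4(13) = 14 + 52 = 66°C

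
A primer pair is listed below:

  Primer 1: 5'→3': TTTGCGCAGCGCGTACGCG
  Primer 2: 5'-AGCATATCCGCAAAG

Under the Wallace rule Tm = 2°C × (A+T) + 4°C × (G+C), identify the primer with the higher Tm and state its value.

Primer 1: A+T=6, G+C=13 → Tm = 2(6)+4(13) = 64°C
Primer 2: A+T=8, G+C=7 → Tm = 2(8)+4(7) = 44°C
64°C vs 44°C → primer 1 is higher.

Primer 1, 64°C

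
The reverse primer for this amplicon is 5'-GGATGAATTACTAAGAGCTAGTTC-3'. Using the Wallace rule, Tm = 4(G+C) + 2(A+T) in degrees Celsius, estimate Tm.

Scanning the sequence gives A=8, T=7, C=3, G=6.
AT pairs contribute 15, GC pairs contribute 9.
Tm = 2×15 + 4×9 = 66°C

66°C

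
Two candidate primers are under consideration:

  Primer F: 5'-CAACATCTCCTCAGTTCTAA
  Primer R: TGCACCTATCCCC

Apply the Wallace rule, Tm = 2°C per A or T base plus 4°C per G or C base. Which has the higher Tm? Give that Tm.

Primer F: A+T=12, G+C=8 → Tm = 2(12)+4(8) = 56°C
Primer R: A+T=5, G+C=8 → Tm = 2(5)+4(8) = 42°C
56°C vs 42°C → primer F is higher.

Primer F, 56°C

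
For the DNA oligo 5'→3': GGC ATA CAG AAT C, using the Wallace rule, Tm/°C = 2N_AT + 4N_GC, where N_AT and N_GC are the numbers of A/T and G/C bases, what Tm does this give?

38°C

Scanning the sequence gives T=2, A=5, G=3, C=3.
AT pairs contribute 7, GC pairs contribute 6.
Tm = 4·6 + 2·7 = 24 + 14 = 38°C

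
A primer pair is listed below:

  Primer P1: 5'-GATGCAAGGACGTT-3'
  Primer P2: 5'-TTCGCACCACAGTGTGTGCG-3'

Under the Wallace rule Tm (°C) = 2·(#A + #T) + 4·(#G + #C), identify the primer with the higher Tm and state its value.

Primer P2, 64°C

Primer P1: A+T=7, G+C=7 → Tm = 2(7)+4(7) = 42°C
Primer P2: A+T=8, G+C=12 → Tm = 2(8)+4(12) = 64°C
42°C vs 64°C → primer P2 is higher.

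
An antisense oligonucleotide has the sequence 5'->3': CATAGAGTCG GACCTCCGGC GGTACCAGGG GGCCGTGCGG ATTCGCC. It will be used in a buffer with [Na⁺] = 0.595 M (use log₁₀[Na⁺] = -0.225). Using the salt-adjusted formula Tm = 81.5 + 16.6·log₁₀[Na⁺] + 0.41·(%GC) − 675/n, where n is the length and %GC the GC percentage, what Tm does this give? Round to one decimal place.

92.2°C

Length n = 47. Base counts: A=7, T=7, C=15, G=18
G+C = 33, so %GC = 33/47 × 100 = 70.213%
Salt term: 16.6 × (-0.225) = -3.735
GC term: 0.41 × 70.213 = 28.787; length term: −675/47 = −14.362
Tm = 81.5 + (-3.735) + 28.787 − 14.362 = 92.19 → 92.2°C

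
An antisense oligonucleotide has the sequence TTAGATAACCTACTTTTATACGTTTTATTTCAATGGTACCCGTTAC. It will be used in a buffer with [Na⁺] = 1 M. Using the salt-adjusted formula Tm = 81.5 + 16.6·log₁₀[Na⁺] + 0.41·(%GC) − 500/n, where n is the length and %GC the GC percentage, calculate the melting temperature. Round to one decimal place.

Length n = 46. Base counts: C=9, T=20, G=5, A=12
G+C = 14, so %GC = 14/46 × 100 = 30.435%
Salt term: 16.6 × (0) = 0
GC term: 0.41 × 30.435 = 12.478; length term: −500/46 = −10.87
Tm = 81.5 + (0) + 12.478 − 10.87 = 83.108 → 83.1°C

83.1°C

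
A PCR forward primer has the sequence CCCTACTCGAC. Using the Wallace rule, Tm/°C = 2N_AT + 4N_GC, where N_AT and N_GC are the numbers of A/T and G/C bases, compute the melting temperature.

Scanning the sequence gives T=2, C=6, A=2, G=1.
So N_AT = 4 and N_GC = 7.
Tm = 2(4) + 4(7) = 8 + 28 = 36°C

36°C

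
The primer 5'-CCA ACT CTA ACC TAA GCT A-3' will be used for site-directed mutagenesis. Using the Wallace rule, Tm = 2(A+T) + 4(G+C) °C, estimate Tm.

T=4, A=7, C=7, G=1
So N_AT = 11 and N_GC = 8.
Tm = 2(11) + 4(8) = 22 + 32 = 54°C

54°C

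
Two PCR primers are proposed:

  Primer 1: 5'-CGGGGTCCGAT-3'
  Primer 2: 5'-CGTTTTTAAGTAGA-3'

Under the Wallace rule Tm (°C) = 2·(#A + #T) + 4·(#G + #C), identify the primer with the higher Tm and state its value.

Primer 1, 38°C

Primer 1: A+T=3, G+C=8 → Tm = 2(3)+4(8) = 38°C
Primer 2: A+T=10, G+C=4 → Tm = 2(10)+4(4) = 36°C
38°C vs 36°C → primer 1 is higher.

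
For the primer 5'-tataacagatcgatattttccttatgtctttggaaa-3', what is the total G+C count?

Scanning the sequence gives A=11, C=5, G=5, T=15.
Total G or C: 5 + 5 = 10

10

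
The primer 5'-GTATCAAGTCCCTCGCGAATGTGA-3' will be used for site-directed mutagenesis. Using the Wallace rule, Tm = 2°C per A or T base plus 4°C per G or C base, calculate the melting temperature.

72°C

T=6, C=6, A=6, G=6
A+T = 12, G+C = 12
Tm = 4·12 + 2·12 = 48 + 24 = 72°C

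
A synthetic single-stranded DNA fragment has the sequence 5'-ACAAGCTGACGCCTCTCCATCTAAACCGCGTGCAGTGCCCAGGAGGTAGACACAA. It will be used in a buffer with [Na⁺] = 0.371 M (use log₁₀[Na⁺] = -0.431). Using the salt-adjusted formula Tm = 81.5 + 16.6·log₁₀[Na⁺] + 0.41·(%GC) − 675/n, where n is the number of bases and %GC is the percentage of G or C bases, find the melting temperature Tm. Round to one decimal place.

Length n = 55. Counting bases: A=16, G=13, T=8, C=18
G+C = 31, so %GC = 31/55 × 100 = 56.364%
Salt term: 16.6 × (-0.431) = -7.155
GC term: 0.41 × 56.364 = 23.109; length term: −675/55 = −12.273
Tm = 81.5 + (-7.155) + 23.109 − 12.273 = 85.181 → 85.2°C

85.2°C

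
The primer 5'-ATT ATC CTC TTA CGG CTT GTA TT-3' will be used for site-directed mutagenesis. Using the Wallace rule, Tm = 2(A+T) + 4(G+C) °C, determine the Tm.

62°C

Counting bases: T=11, A=4, G=3, C=5
A+T = 15, G+C = 8
Tm = 2×15 + 4×8 = 62°C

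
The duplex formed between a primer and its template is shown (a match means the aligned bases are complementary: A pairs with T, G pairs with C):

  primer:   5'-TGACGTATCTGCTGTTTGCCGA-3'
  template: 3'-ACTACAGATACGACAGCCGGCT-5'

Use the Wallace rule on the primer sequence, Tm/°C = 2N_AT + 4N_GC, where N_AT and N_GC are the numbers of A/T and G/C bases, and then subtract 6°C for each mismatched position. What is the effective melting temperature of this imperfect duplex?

Primer base counts: A=3, T=8, G=6, C=5 → A+T=11, G+C=11
Perfect-match Tm = 2(11) + 4(11) = 22 + 44 = 66°C
Mismatches (positions where the bases are not complementary): 5 (at positions 4, 7, 9, 16, 17)
Effective Tm = 66 − 5×6 = 66 − 30 = 36°C

36°C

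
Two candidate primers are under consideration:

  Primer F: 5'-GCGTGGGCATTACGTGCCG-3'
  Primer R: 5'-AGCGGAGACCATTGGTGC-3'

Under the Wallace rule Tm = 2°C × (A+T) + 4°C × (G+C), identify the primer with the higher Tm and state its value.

Primer F: A+T=6, G+C=13 → Tm = 2(6)+4(13) = 64°C
Primer R: A+T=7, G+C=11 → Tm = 2(7)+4(11) = 58°C
64°C vs 58°C → primer F is higher.

Primer F, 64°C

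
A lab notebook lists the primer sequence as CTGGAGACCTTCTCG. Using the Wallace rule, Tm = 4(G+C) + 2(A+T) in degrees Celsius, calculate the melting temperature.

Counting bases: C=5, A=2, T=4, G=4
A+T = 6, G+C = 9
Tm = 2×6 + 4×9 = 48°C

48°C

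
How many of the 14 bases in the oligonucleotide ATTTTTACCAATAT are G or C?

2

Base counts: T=7, G=0, C=2, A=5
Total G or C: 0 + 2 = 2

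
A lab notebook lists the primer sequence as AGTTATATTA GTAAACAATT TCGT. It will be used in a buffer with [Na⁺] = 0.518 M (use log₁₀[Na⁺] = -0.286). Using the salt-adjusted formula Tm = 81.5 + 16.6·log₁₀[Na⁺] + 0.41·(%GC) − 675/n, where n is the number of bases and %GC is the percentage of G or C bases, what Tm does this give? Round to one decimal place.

57.2°C

Length n = 24. Base counts: A=9, G=3, C=2, T=10
G+C = 5, so %GC = 5/24 × 100 = 20.833%
Salt term: 16.6 × (-0.286) = -4.748
GC term: 0.41 × 20.833 = 8.542; length term: −675/24 = −28.125
Tm = 81.5 + (-4.748) + 8.542 − 28.125 = 57.169 → 57.2°C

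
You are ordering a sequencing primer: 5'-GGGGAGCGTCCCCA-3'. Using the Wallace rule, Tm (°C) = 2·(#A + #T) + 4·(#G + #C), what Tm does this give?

Base counts: G=6, T=1, C=5, A=2
So N_AT = 3 and N_GC = 11.
Tm = 2×3 + 4×11 = 50°C

50°C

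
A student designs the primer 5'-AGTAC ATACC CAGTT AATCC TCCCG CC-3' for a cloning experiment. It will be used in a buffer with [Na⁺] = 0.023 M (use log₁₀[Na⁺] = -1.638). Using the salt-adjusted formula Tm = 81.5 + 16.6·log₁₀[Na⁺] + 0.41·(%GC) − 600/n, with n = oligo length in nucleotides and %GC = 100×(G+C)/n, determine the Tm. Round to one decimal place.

53.3°C

Length n = 27. Scanning the sequence gives G=3, C=11, A=7, T=6.
G+C = 14, so %GC = 14/27 × 100 = 51.852%
Salt term: 16.6 × (-1.638) = -27.191
GC term: 0.41 × 51.852 = 21.259; length term: −600/27 = −22.222
Tm = 81.5 + (-27.191) + 21.259 − 22.222 = 53.346 → 53.3°C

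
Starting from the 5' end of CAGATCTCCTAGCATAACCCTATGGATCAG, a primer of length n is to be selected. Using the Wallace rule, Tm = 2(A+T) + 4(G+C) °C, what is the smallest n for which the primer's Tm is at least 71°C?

n = 25

First 24 bases: CAGATCTCCTAGCATAACCCTATG → Tm = 70°C (< 71°C)
First 25 bases: CAGATCTCCTAGCATAACCCTATGG → Tm = 74°C (≥ 71°C)
Each additional base adds 2°C (A/T) or 4°C (G/C), so Tm is non-decreasing in n; n = 25 is the first length to reach 71°C.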